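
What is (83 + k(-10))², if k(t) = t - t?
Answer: 6889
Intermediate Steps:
k(t) = 0
(83 + k(-10))² = (83 + 0)² = 83² = 6889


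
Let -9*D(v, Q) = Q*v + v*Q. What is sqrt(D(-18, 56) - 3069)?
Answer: I*sqrt(2845) ≈ 53.339*I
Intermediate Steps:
D(v, Q) = -2*Q*v/9 (D(v, Q) = -(Q*v + v*Q)/9 = -(Q*v + Q*v)/9 = -2*Q*v/9)
sqrt(D(-18, 56) - 3069) = sqrt(-2/9*56*(-18) - 3069) = sqrt(224 - 3069) = sqrt(-2845) = I*sqrt(2845)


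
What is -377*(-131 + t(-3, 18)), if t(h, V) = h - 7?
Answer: 53157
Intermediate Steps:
t(h, V) = -7 + h
-377*(-131 + t(-3, 18)) = -377*(-131 + (-7 - 3)) = -377*(-131 - 10) = -377*(-141) = 53157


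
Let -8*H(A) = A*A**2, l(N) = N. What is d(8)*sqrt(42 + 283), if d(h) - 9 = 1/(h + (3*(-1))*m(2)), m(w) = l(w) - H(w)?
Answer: 40*sqrt(13) ≈ 144.22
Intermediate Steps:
H(A) = -A**3/8 (H(A) = -A*A**2/8 = -A**3/8)
m(w) = w + w**3/8 (m(w) = w - (-1)*w**3/8 = w + w**3/8)
d(h) = 9 + 1/(-9 + h) (d(h) = 9 + 1/(h + (3*(-1))*(2 + (1/8)*2**3)) = 9 + 1/(h - 3*(2 + (1/8)*8)) = 9 + 1/(h - 3*(2 + 1)) = 9 + 1/(h - 3*3) = 9 + 1/(h - 9) = 9 + 1/(-9 + h))
d(8)*sqrt(42 + 283) = ((-80 + 9*8)/(-9 + 8))*sqrt(42 + 283) = ((-80 + 72)/(-1))*sqrt(325) = (-1*(-8))*(5*sqrt(13)) = 8*(5*sqrt(13)) = 40*sqrt(13)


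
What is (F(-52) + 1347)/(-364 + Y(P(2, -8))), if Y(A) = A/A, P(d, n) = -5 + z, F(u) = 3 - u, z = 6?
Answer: -1402/363 ≈ -3.8623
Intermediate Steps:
P(d, n) = 1 (P(d, n) = -5 + 6 = 1)
Y(A) = 1
(F(-52) + 1347)/(-364 + Y(P(2, -8))) = ((3 - 1*(-52)) + 1347)/(-364 + 1) = ((3 + 52) + 1347)/(-363) = (55 + 1347)*(-1/363) = 1402*(-1/363) = -1402/363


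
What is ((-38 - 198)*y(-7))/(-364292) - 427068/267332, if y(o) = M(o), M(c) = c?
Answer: -9751193020/6086681809 ≈ -1.6021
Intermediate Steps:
y(o) = o
((-38 - 198)*y(-7))/(-364292) - 427068/267332 = ((-38 - 198)*(-7))/(-364292) - 427068/267332 = -236*(-7)*(-1/364292) - 427068*1/267332 = 1652*(-1/364292) - 106767/66833 = -413/91073 - 106767/66833 = -9751193020/6086681809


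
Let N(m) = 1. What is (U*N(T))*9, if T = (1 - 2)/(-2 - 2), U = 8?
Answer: 72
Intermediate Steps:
T = ¼ (T = -1/(-4) = -1*(-¼) = ¼ ≈ 0.25000)
(U*N(T))*9 = (8*1)*9 = 8*9 = 72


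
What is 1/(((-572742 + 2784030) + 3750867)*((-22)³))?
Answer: -1/63485026440 ≈ -1.5752e-11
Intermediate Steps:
1/(((-572742 + 2784030) + 3750867)*((-22)³)) = 1/((2211288 + 3750867)*(-10648)) = -1/10648/5962155 = (1/5962155)*(-1/10648) = -1/63485026440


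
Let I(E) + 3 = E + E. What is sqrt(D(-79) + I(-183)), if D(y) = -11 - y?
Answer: I*sqrt(301) ≈ 17.349*I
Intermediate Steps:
I(E) = -3 + 2*E (I(E) = -3 + (E + E) = -3 + 2*E)
sqrt(D(-79) + I(-183)) = sqrt((-11 - 1*(-79)) + (-3 + 2*(-183))) = sqrt((-11 + 79) + (-3 - 366)) = sqrt(68 - 369) = sqrt(-301) = I*sqrt(301)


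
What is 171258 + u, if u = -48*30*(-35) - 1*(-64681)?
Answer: 286339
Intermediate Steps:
u = 115081 (u = -1440*(-35) + 64681 = 50400 + 64681 = 115081)
171258 + u = 171258 + 115081 = 286339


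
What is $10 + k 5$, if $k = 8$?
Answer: $50$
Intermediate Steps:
$10 + k 5 = 10 + 8 \cdot 5 = 10 + 40 = 50$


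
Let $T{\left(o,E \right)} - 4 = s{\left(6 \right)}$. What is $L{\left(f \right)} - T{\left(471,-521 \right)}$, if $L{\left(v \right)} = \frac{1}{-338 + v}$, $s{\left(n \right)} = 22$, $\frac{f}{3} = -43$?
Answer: $- \frac{12143}{467} \approx -26.002$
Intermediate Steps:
$f = -129$ ($f = 3 \left(-43\right) = -129$)
$T{\left(o,E \right)} = 26$ ($T{\left(o,E \right)} = 4 + 22 = 26$)
$L{\left(f \right)} - T{\left(471,-521 \right)} = \frac{1}{-338 - 129} - 26 = \frac{1}{-467} - 26 = - \frac{1}{467} - 26 = - \frac{12143}{467}$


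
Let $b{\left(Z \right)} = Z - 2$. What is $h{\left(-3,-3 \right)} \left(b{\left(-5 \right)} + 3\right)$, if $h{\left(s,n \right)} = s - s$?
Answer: $0$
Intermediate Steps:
$b{\left(Z \right)} = -2 + Z$ ($b{\left(Z \right)} = Z - 2 = -2 + Z$)
$h{\left(s,n \right)} = 0$
$h{\left(-3,-3 \right)} \left(b{\left(-5 \right)} + 3\right) = 0 \left(\left(-2 - 5\right) + 3\right) = 0 \left(-7 + 3\right) = 0 \left(-4\right) = 0$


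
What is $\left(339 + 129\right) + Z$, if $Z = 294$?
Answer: $762$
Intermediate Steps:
$\left(339 + 129\right) + Z = \left(339 + 129\right) + 294 = 468 + 294 = 762$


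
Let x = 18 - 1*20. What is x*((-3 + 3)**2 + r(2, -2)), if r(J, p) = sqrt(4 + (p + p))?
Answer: 0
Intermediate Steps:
r(J, p) = sqrt(4 + 2*p)
x = -2 (x = 18 - 20 = -2)
x*((-3 + 3)**2 + r(2, -2)) = -2*((-3 + 3)**2 + sqrt(4 + 2*(-2))) = -2*(0**2 + sqrt(4 - 4)) = -2*(0 + sqrt(0)) = -2*(0 + 0) = -2*0 = 0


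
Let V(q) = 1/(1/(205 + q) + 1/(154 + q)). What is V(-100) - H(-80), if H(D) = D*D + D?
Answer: -333070/53 ≈ -6284.3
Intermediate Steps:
H(D) = D + D**2 (H(D) = D**2 + D = D + D**2)
V(q) = 1/(1/(154 + q) + 1/(205 + q))
V(-100) - H(-80) = (31570 + (-100)**2 + 359*(-100))/(359 + 2*(-100)) - (-80)*(1 - 80) = (31570 + 10000 - 35900)/(359 - 200) - (-80)*(-79) = 5670/159 - 1*6320 = (1/159)*5670 - 6320 = 1890/53 - 6320 = -333070/53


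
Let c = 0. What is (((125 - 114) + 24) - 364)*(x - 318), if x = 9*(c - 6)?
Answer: 122388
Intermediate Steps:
x = -54 (x = 9*(0 - 6) = 9*(-6) = -54)
(((125 - 114) + 24) - 364)*(x - 318) = (((125 - 114) + 24) - 364)*(-54 - 318) = ((11 + 24) - 364)*(-372) = (35 - 364)*(-372) = -329*(-372) = 122388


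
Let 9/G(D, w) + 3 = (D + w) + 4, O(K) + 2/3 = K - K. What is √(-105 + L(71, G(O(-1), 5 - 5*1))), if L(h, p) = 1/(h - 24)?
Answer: I*√231898/47 ≈ 10.246*I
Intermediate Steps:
O(K) = -⅔ (O(K) = -⅔ + (K - K) = -⅔ + 0 = -⅔)
G(D, w) = 9/(1 + D + w) (G(D, w) = 9/(-3 + ((D + w) + 4)) = 9/(-3 + (4 + D + w)) = 9/(1 + D + w))
L(h, p) = 1/(-24 + h)
√(-105 + L(71, G(O(-1), 5 - 5*1))) = √(-105 + 1/(-24 + 71)) = √(-105 + 1/47) = √(-4934/47) = I*√231898/47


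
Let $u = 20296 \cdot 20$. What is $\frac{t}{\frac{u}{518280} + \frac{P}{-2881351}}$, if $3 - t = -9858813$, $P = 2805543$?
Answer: $- \frac{368065732923770112}{7111470703} \approx -5.1757 \cdot 10^{7}$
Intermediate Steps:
$t = 9858816$ ($t = 3 - -9858813 = 3 + 9858813 = 9858816$)
$u = 405920$
$\frac{t}{\frac{u}{518280} + \frac{P}{-2881351}} = \frac{9858816}{\frac{405920}{518280} + \frac{2805543}{-2881351}} = \frac{9858816}{405920 \cdot \frac{1}{518280} + 2805543 \left(- \frac{1}{2881351}\right)} = \frac{9858816}{\frac{10148}{12957} - \frac{2805543}{2881351}} = \frac{9858816}{- \frac{7111470703}{37333664907}} = 9858816 \left(- \frac{37333664907}{7111470703}\right) = - \frac{368065732923770112}{7111470703}$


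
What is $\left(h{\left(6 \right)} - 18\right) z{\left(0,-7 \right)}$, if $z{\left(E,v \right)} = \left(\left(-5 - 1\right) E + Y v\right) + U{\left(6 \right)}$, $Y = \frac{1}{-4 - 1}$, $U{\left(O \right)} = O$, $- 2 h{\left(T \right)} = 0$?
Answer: $- \frac{666}{5} \approx -133.2$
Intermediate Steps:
$h{\left(T \right)} = 0$ ($h{\left(T \right)} = \left(- \frac{1}{2}\right) 0 = 0$)
$Y = - \frac{1}{5}$ ($Y = \frac{1}{-5} = - \frac{1}{5} \approx -0.2$)
$z{\left(E,v \right)} = 6 - 6 E - \frac{v}{5}$ ($z{\left(E,v \right)} = \left(\left(-5 - 1\right) E - \frac{v}{5}\right) + 6 = \left(- 6 E - \frac{v}{5}\right) + 6 = 6 - 6 E - \frac{v}{5}$)
$\left(h{\left(6 \right)} - 18\right) z{\left(0,-7 \right)} = \left(0 - 18\right) \left(6 - 0 - - \frac{7}{5}\right) = - 18 \left(6 + 0 + \frac{7}{5}\right) = \left(-18\right) \frac{37}{5} = - \frac{666}{5}$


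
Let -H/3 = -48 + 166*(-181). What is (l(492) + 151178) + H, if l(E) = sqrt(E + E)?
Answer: 241460 + 2*sqrt(246) ≈ 2.4149e+5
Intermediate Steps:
l(E) = sqrt(2)*sqrt(E) (l(E) = sqrt(2*E) = sqrt(2)*sqrt(E))
H = 90282 (H = -3*(-48 + 166*(-181)) = -3*(-48 - 30046) = -3*(-30094) = 90282)
(l(492) + 151178) + H = (sqrt(2)*sqrt(492) + 151178) + 90282 = (sqrt(2)*(2*sqrt(123)) + 151178) + 90282 = (2*sqrt(246) + 151178) + 90282 = (151178 + 2*sqrt(246)) + 90282 = 241460 + 2*sqrt(246)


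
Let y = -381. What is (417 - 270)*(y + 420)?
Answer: 5733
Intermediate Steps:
(417 - 270)*(y + 420) = (417 - 270)*(-381 + 420) = 147*39 = 5733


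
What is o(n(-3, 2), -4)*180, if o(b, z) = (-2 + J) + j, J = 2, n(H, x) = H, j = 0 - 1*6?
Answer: -1080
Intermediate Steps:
j = -6 (j = 0 - 6 = -6)
o(b, z) = -6 (o(b, z) = (-2 + 2) - 6 = 0 - 6 = -6)
o(n(-3, 2), -4)*180 = -6*180 = -1080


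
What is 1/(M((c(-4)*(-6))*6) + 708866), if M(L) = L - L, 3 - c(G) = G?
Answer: 1/708866 ≈ 1.4107e-6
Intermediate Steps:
c(G) = 3 - G
M(L) = 0
1/(M((c(-4)*(-6))*6) + 708866) = 1/(0 + 708866) = 1/708866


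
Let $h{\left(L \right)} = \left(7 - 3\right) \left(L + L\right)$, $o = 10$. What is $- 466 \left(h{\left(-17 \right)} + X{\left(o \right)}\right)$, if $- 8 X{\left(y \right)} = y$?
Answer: $\frac{127917}{2} \approx 63959.0$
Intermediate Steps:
$X{\left(y \right)} = - \frac{y}{8}$
$h{\left(L \right)} = 8 L$ ($h{\left(L \right)} = 4 \cdot 2 L = 8 L$)
$- 466 \left(h{\left(-17 \right)} + X{\left(o \right)}\right) = - 466 \left(8 \left(-17\right) - \frac{5}{4}\right) = - 466 \left(-136 - \frac{5}{4}\right) = \left(-466\right) \left(- \frac{549}{4}\right) = \frac{127917}{2}$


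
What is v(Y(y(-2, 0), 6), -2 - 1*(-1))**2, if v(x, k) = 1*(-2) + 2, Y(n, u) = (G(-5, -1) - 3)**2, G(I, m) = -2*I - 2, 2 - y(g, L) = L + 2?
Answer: 0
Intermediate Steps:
y(g, L) = -L (y(g, L) = 2 - (L + 2) = 2 - (2 + L) = 2 + (-2 - L) = -L)
G(I, m) = -2 - 2*I
Y(n, u) = 25 (Y(n, u) = ((-2 - 2*(-5)) - 3)**2 = ((-2 + 10) - 3)**2 = (8 - 3)**2 = 5**2 = 25)
v(x, k) = 0 (v(x, k) = -2 + 2 = 0)
v(Y(y(-2, 0), 6), -2 - 1*(-1))**2 = 0**2 = 0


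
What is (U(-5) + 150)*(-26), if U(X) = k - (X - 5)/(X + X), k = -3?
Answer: -3796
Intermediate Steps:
U(X) = -3 - (-5 + X)/(2*X) (U(X) = -3 - (X - 5)/(X + X) = -3 - (-5 + X)/(2*X))
(U(-5) + 150)*(-26) = ((½)*(5 - 7*(-5))/(-5) + 150)*(-26) = ((½)*(-⅕)*(5 + 35) + 150)*(-26) = ((½)*(-⅕)*40 + 150)*(-26) = (-4 + 150)*(-26) = 146*(-26) = -3796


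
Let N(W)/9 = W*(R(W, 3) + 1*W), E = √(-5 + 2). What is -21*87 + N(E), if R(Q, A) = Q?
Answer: -1881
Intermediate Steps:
E = I*√3 (E = √(-3) = I*√3 ≈ 1.732*I)
N(W) = 18*W² (N(W) = 9*(W*(W + 1*W)) = 9*(W*(W + W)) = 9*(W*(2*W)) = 9*(2*W²) = 18*W²)
-21*87 + N(E) = -21*87 + 18*(I*√3)² = -1827 + 18*(-3) = -1827 - 54 = -1881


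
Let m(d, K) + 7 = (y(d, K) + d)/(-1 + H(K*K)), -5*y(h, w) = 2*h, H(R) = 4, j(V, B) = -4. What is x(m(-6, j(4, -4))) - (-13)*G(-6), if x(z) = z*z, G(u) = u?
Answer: -269/25 ≈ -10.760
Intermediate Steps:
y(h, w) = -2*h/5
m(d, K) = -7 + d/5 (m(d, K) = -7 + (-2*d/5 + d)/(-1 + 4) = -7 + (3*d/5)/3 = -7 + (3*d/5)*(⅓) = -7 + d/5)
x(z) = z²
x(m(-6, j(4, -4))) - (-13)*G(-6) = (-7 + (⅕)*(-6))² - (-13)*(-6) = (-7 - 6/5)² - 1*78 = (-41/5)² - 78 = 1681/25 - 78 = -269/25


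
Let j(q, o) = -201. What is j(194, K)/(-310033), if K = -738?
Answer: 201/310033 ≈ 0.00064832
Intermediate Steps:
j(194, K)/(-310033) = -201/(-310033) = -201*(-1/310033) = 201/310033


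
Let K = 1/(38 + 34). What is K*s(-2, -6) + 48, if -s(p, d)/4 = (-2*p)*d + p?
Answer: 445/9 ≈ 49.444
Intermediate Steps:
s(p, d) = -4*p + 8*d*p (s(p, d) = -4*((-2*p)*d + p) = -4*(-2*d*p + p) = -4*(p - 2*d*p) = -4*p + 8*d*p)
K = 1/72 ≈ 0.013889
K*s(-2, -6) + 48 = (4*(-2)*(-1 + 2*(-6)))/72 + 48 = (4*(-2)*(-1 - 12))/72 + 48 = (4*(-2)*(-13))/72 + 48 = (1/72)*104 + 48 = 13/9 + 48 = 445/9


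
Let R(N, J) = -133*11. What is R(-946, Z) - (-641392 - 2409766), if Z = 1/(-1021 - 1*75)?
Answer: 3049695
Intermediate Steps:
Z = -1/1096 (Z = 1/(-1021 - 75) = 1/(-1096) = -1/1096 ≈ -0.00091241)
R(N, J) = -1463
R(-946, Z) - (-641392 - 2409766) = -1463 - (-641392 - 2409766) = -1463 - 1*(-3051158) = -1463 + 3051158 = 3049695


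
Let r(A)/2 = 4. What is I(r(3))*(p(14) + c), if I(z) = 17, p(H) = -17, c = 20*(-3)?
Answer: -1309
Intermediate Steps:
c = -60
r(A) = 8 (r(A) = 2*4 = 8)
I(r(3))*(p(14) + c) = 17*(-17 - 60) = 17*(-77) = -1309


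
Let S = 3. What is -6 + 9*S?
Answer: 21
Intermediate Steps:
-6 + 9*S = -6 + 9*3 = -6 + 27 = 21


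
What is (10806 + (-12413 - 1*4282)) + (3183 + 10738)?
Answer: 8032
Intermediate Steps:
(10806 + (-12413 - 1*4282)) + (3183 + 10738) = (10806 + (-12413 - 4282)) + 13921 = (10806 - 16695) + 13921 = -5889 + 13921 = 8032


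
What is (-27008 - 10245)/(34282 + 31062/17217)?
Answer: -213794967/196754752 ≈ -1.0866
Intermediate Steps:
(-27008 - 10245)/(34282 + 31062/17217) = -37253/(34282 + 31062*(1/17217)) = -37253/(34282 + 10354/5739) = -37253/196754752/5739 = -37253*5739/196754752 = -213794967/196754752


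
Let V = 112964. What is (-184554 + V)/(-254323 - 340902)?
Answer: 14318/119045 ≈ 0.12027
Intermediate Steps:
(-184554 + V)/(-254323 - 340902) = (-184554 + 112964)/(-254323 - 340902) = -71590/(-595225) = -71590*(-1/595225) = 14318/119045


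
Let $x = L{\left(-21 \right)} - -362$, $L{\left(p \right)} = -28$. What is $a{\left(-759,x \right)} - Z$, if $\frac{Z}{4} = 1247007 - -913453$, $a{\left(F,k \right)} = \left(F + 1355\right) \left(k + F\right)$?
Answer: $-8895140$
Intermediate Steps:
$x = 334$ ($x = -28 - -362 = -28 + 362 = 334$)
$a{\left(F,k \right)} = \left(1355 + F\right) \left(F + k\right)$
$Z = 8641840$ ($Z = 4 \left(1247007 - -913453\right) = 4 \left(1247007 + 913453\right) = 4 \cdot 2160460 = 8641840$)
$a{\left(-759,x \right)} - Z = \left(\left(-759\right)^{2} + 1355 \left(-759\right) + 1355 \cdot 334 - 253506\right) - 8641840 = \left(576081 - 1028445 + 452570 - 253506\right) - 8641840 = -253300 - 8641840 = -8895140$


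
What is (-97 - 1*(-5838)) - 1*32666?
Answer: -26925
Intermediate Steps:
(-97 - 1*(-5838)) - 1*32666 = (-97 + 5838) - 32666 = 5741 - 32666 = -26925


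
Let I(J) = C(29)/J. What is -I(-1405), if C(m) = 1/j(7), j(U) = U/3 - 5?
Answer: -3/11240 ≈ -0.00026690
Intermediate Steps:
j(U) = -5 + U/3 (j(U) = U*(⅓) - 5 = U/3 - 5 = -5 + U/3)
C(m) = -3/8 (C(m) = 1/(-5 + (⅓)*7) = 1/(-5 + 7/3) = 1/(-8/3) = -3/8)
I(J) = -3/(8*J)
-I(-1405) = -(-3)/(8*(-1405)) = -(-3)*(-1)/(8*1405) = -1*3/11240 = -3/11240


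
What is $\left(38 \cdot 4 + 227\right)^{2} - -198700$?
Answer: $342341$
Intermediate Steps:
$\left(38 \cdot 4 + 227\right)^{2} - -198700 = \left(152 + 227\right)^{2} + 198700 = 379^{2} + 198700 = 143641 + 198700 = 342341$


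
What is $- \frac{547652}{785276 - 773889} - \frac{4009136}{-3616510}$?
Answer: $- \frac{967468451444}{20590599685} \approx -46.986$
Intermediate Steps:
$- \frac{547652}{785276 - 773889} - \frac{4009136}{-3616510} = - \frac{547652}{11387} - - \frac{2004568}{1808255} = \left(-547652\right) \frac{1}{11387} + \frac{2004568}{1808255} = - \frac{547652}{11387} + \frac{2004568}{1808255} = - \frac{967468451444}{20590599685}$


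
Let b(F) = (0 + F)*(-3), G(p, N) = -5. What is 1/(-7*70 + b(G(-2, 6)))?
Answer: -1/475 ≈ -0.0021053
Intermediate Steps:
b(F) = -3*F (b(F) = F*(-3) = -3*F)
1/(-7*70 + b(G(-2, 6))) = 1/(-7*70 - 3*(-5)) = 1/(-490 + 15) = 1/(-475) = -1/475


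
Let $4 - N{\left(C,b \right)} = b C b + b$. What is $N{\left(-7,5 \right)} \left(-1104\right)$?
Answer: $-192096$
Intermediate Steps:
$N{\left(C,b \right)} = 4 - b - C b^{2}$ ($N{\left(C,b \right)} = 4 - \left(b C b + b\right) = 4 - \left(C b b + b\right) = 4 - \left(C b^{2} + b\right) = 4 - \left(b + C b^{2}\right) = 4 - b - C b^{2}$)
$N{\left(-7,5 \right)} \left(-1104\right) = \left(4 - 5 - - 7 \cdot 5^{2}\right) \left(-1104\right) = \left(4 - 5 - \left(-7\right) 25\right) \left(-1104\right) = \left(4 - 5 + 175\right) \left(-1104\right) = 174 \left(-1104\right) = -192096$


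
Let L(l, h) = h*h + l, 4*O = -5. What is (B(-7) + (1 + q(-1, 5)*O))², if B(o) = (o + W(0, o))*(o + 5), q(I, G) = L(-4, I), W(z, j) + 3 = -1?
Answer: 11449/16 ≈ 715.56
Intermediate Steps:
O = -5/4 (O = (¼)*(-5) = -5/4 ≈ -1.2500)
W(z, j) = -4 (W(z, j) = -3 - 1 = -4)
L(l, h) = l + h² (L(l, h) = h² + l = l + h²)
q(I, G) = -4 + I²
B(o) = (-4 + o)*(5 + o) (B(o) = (o - 4)*(o + 5) = (-4 + o)*(5 + o))
(B(-7) + (1 + q(-1, 5)*O))² = ((-20 - 7 + (-7)²) + (1 + (-4 + (-1)²)*(-5/4)))² = ((-20 - 7 + 49) + (1 + (-4 + 1)*(-5/4)))² = (22 + (1 - 3*(-5/4)))² = (22 + (1 + 15/4))² = (22 + 19/4)² = (107/4)² = 11449/16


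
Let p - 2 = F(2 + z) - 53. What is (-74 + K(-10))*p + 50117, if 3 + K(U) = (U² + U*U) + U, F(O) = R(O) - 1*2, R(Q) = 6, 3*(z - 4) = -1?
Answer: 44806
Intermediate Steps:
z = 11/3 (z = 4 + (⅓)*(-1) = 4 - ⅓ = 11/3 ≈ 3.6667)
F(O) = 4 (F(O) = 6 - 1*2 = 6 - 2 = 4)
K(U) = -3 + U + 2*U² (K(U) = -3 + ((U² + U*U) + U) = -3 + ((U² + U²) + U) = -3 + (2*U² + U) = -3 + (U + 2*U²) = -3 + U + 2*U²)
p = -47 (p = 2 + (4 - 53) = 2 - 49 = -47)
(-74 + K(-10))*p + 50117 = (-74 + (-3 - 10 + 2*(-10)²))*(-47) + 50117 = (-74 + (-3 - 10 + 2*100))*(-47) + 50117 = (-74 + (-3 - 10 + 200))*(-47) + 50117 = (-74 + 187)*(-47) + 50117 = 113*(-47) + 50117 = -5311 + 50117 = 44806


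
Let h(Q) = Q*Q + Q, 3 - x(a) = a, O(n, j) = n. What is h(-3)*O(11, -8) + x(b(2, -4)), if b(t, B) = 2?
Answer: 67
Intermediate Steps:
x(a) = 3 - a
h(Q) = Q + Q**2 (h(Q) = Q**2 + Q = Q + Q**2)
h(-3)*O(11, -8) + x(b(2, -4)) = -3*(1 - 3)*11 + (3 - 1*2) = -3*(-2)*11 + (3 - 2) = 6*11 + 1 = 66 + 1 = 67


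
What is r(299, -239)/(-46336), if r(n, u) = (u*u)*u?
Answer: 13651919/46336 ≈ 294.63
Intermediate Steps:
r(n, u) = u**3 (r(n, u) = u**2*u = u**3)
r(299, -239)/(-46336) = (-239)**3/(-46336) = -13651919*(-1/46336) = 13651919/46336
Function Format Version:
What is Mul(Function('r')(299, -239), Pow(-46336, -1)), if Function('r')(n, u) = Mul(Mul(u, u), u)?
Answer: Rational(13651919, 46336) ≈ 294.63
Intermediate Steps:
Function('r')(n, u) = Pow(u, 3) (Function('r')(n, u) = Mul(Pow(u, 2), u) = Pow(u, 3))
Mul(Function('r')(299, -239), Pow(-46336, -1)) = Mul(Pow(-239, 3), Pow(-46336, -1)) = Mul(-13651919, Rational(-1, 46336)) = Rational(13651919, 46336)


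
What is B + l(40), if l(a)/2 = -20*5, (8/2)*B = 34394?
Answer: 16797/2 ≈ 8398.5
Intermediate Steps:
B = 17197/2 (B = (¼)*34394 = 17197/2 ≈ 8598.5)
l(a) = -200 (l(a) = 2*(-20*5) = 2*(-100) = -200)
B + l(40) = 17197/2 - 200 = 16797/2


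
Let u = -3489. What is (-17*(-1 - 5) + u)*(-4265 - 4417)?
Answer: 29405934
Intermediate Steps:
(-17*(-1 - 5) + u)*(-4265 - 4417) = (-17*(-1 - 5) - 3489)*(-4265 - 4417) = (-17*(-6) - 3489)*(-8682) = (102 - 3489)*(-8682) = -3387*(-8682) = 29405934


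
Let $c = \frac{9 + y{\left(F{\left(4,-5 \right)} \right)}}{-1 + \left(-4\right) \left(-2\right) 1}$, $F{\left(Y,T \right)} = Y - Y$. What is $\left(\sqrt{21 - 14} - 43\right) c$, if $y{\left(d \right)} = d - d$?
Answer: $- \frac{387}{7} + \frac{9 \sqrt{7}}{7} \approx -51.884$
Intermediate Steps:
$F{\left(Y,T \right)} = 0$
$y{\left(d \right)} = 0$
$c = \frac{9}{7}$ ($c = \frac{9 + 0}{-1 + \left(-4\right) \left(-2\right) 1} = \frac{9}{-1 + 8 \cdot 1} = \frac{9}{-1 + 8} = \frac{9}{7} \approx 1.2857$)
$\left(\sqrt{21 - 14} - 43\right) c = \left(\sqrt{21 - 14} - 43\right) \frac{9}{7} = \left(\sqrt{7} - 43\right) \frac{9}{7} = \left(-43 + \sqrt{7}\right) \frac{9}{7} = - \frac{387}{7} + \frac{9 \sqrt{7}}{7}$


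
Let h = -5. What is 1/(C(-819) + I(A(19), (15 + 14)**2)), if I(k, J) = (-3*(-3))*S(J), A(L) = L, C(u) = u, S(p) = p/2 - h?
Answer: 2/6021 ≈ 0.00033217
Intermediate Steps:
S(p) = 5 + p/2 (S(p) = p/2 - 1*(-5) = p*(1/2) + 5 = p/2 + 5 = 5 + p/2)
I(k, J) = 45 + 9*J/2 (I(k, J) = (-3*(-3))*(5 + J/2) = 9*(5 + J/2) = 45 + 9*J/2)
1/(C(-819) + I(A(19), (15 + 14)**2)) = 1/(-819 + (45 + 9*(15 + 14)**2/2)) = 1/(-819 + (45 + (9/2)*29**2)) = 1/(-819 + (45 + (9/2)*841)) = 1/(-819 + (45 + 7569/2)) = 1/(-819 + 7659/2) = 1/(6021/2) = 2/6021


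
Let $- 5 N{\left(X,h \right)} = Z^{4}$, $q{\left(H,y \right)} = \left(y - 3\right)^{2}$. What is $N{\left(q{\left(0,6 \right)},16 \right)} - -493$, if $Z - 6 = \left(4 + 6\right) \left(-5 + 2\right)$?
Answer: $- \frac{329311}{5} \approx -65862.0$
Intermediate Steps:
$Z = -24$ ($Z = 6 + \left(4 + 6\right) \left(-5 + 2\right) = 6 + 10 \left(-3\right) = 6 - 30 = -24$)
$q{\left(H,y \right)} = \left(-3 + y\right)^{2}$
$N{\left(X,h \right)} = - \frac{331776}{5}$ ($N{\left(X,h \right)} = - \frac{\left(-24\right)^{4}}{5} = \left(- \frac{1}{5}\right) 331776 = - \frac{331776}{5}$)
$N{\left(q{\left(0,6 \right)},16 \right)} - -493 = - \frac{331776}{5} - -493 = - \frac{331776}{5} + 493 = - \frac{329311}{5}$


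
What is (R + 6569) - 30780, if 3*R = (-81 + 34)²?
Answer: -70424/3 ≈ -23475.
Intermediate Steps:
R = 2209/3 (R = (-81 + 34)²/3 = (⅓)*(-47)² = (⅓)*2209 = 2209/3 ≈ 736.33)
(R + 6569) - 30780 = (2209/3 + 6569) - 30780 = 21916/3 - 30780 = -70424/3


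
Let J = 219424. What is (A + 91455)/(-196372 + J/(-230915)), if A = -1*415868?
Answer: 74911827895/45345459804 ≈ 1.6520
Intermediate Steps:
A = -415868
(A + 91455)/(-196372 + J/(-230915)) = (-415868 + 91455)/(-196372 + 219424/(-230915)) = -324413/(-196372 + 219424*(-1/230915)) = -324413/(-196372 - 219424/230915) = -324413/(-45345459804/230915) = -324413*(-230915/45345459804) = 74911827895/45345459804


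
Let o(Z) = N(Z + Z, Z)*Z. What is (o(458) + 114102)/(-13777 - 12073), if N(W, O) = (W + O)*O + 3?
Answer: -144165606/12925 ≈ -11154.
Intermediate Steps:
N(W, O) = 3 + O*(O + W) (N(W, O) = (O + W)*O + 3 = O*(O + W) + 3 = 3 + O*(O + W))
o(Z) = Z*(3 + 3*Z**2) (o(Z) = (3 + Z**2 + Z*(Z + Z))*Z = (3 + Z**2 + Z*(2*Z))*Z = (3 + Z**2 + 2*Z**2)*Z = (3 + 3*Z**2)*Z = Z*(3 + 3*Z**2))
(o(458) + 114102)/(-13777 - 12073) = (3*458*(1 + 458**2) + 114102)/(-13777 - 12073) = (3*458*(1 + 209764) + 114102)/(-25850) = (3*458*209765 + 114102)*(-1/25850) = (288217110 + 114102)*(-1/25850) = 288331212*(-1/25850) = -144165606/12925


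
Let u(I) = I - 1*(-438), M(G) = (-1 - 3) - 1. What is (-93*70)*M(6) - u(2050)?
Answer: 30062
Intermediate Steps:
M(G) = -5 (M(G) = -4 - 1 = -5)
u(I) = 438 + I (u(I) = I + 438 = 438 + I)
(-93*70)*M(6) - u(2050) = -93*70*(-5) - (438 + 2050) = -6510*(-5) - 1*2488 = 32550 - 2488 = 30062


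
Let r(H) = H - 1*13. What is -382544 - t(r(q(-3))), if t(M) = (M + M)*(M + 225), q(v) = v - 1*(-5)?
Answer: -377836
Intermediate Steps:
q(v) = 5 + v (q(v) = v + 5 = 5 + v)
r(H) = -13 + H (r(H) = H - 13 = -13 + H)
t(M) = 2*M*(225 + M) (t(M) = (2*M)*(225 + M) = 2*M*(225 + M))
-382544 - t(r(q(-3))) = -382544 - 2*(-13 + (5 - 3))*(225 + (-13 + (5 - 3))) = -382544 - 2*(-13 + 2)*(225 + (-13 + 2)) = -382544 - 2*(-11)*(225 - 11) = -382544 - 2*(-11)*214 = -382544 - 1*(-4708) = -382544 + 4708 = -377836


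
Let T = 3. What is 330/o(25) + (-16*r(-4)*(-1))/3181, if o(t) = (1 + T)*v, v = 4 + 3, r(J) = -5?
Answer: 523745/44534 ≈ 11.761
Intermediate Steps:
v = 7
o(t) = 28 (o(t) = (1 + 3)*7 = 4*7 = 28)
330/o(25) + (-16*r(-4)*(-1))/3181 = 330/28 + (-16*(-5)*(-1))/3181 = 330*(1/28) + (80*(-1))*(1/3181) = 165/14 - 80*1/3181 = 165/14 - 80/3181 = 523745/44534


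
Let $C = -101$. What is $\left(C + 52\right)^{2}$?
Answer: $2401$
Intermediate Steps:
$\left(C + 52\right)^{2} = \left(-101 + 52\right)^{2} = \left(-49\right)^{2} = 2401$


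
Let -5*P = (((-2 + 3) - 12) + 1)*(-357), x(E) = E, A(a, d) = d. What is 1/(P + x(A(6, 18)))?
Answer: -1/696 ≈ -0.0014368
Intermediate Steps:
P = -714 (P = -(((-2 + 3) - 12) + 1)*(-357)/5 = -((1 - 12) + 1)*(-357)/5 = -(-11 + 1)*(-357)/5 = -(-2)*(-357) = -1/5*3570 = -714)
1/(P + x(A(6, 18))) = 1/(-714 + 18) = 1/(-696) = -1/696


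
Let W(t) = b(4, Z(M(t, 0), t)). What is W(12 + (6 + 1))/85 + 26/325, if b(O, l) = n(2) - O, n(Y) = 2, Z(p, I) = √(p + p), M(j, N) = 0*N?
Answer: 24/425 ≈ 0.056471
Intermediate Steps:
M(j, N) = 0
Z(p, I) = √2*√p (Z(p, I) = √(2*p) = √2*√p)
b(O, l) = 2 - O
W(t) = -2 (W(t) = 2 - 1*4 = 2 - 4 = -2)
W(12 + (6 + 1))/85 + 26/325 = -2/85 + 26/325 = -2*1/85 + 26*(1/325) = -2/85 + 2/25 = 24/425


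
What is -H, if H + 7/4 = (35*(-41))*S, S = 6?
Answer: 34447/4 ≈ 8611.8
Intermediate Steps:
H = -34447/4 (H = -7/4 + (35*(-41))*6 = -7/4 - 1435*6 = -7/4 - 8610 = -34447/4 ≈ -8611.8)
-H = -1*(-34447/4) = 34447/4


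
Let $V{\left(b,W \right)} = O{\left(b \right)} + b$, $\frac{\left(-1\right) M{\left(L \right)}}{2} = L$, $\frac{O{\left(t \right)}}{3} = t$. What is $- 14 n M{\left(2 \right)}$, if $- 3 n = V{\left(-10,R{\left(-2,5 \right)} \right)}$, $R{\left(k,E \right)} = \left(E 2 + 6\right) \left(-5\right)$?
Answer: $\frac{2240}{3} \approx 746.67$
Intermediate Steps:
$O{\left(t \right)} = 3 t$
$M{\left(L \right)} = - 2 L$
$R{\left(k,E \right)} = -30 - 10 E$ ($R{\left(k,E \right)} = \left(2 E + 6\right) \left(-5\right) = \left(6 + 2 E\right) \left(-5\right) = -30 - 10 E$)
$V{\left(b,W \right)} = 4 b$ ($V{\left(b,W \right)} = 3 b + b = 4 b$)
$n = \frac{40}{3}$ ($n = - \frac{4 \left(-10\right)}{3} = \left(- \frac{1}{3}\right) \left(-40\right) = \frac{40}{3} \approx 13.333$)
$- 14 n M{\left(2 \right)} = \left(-14\right) \frac{40}{3} \left(\left(-2\right) 2\right) = \left(- \frac{560}{3}\right) \left(-4\right) = \frac{2240}{3}$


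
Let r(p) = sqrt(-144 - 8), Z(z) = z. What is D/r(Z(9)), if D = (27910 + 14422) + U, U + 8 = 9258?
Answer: -25791*I*sqrt(38)/38 ≈ -4183.9*I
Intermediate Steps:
U = 9250 (U = -8 + 9258 = 9250)
D = 51582 (D = (27910 + 14422) + 9250 = 42332 + 9250 = 51582)
r(p) = 2*I*sqrt(38) (r(p) = sqrt(-152) = 2*I*sqrt(38))
D/r(Z(9)) = 51582/((2*I*sqrt(38))) = 51582*(-I*sqrt(38)/76) = -25791*I*sqrt(38)/38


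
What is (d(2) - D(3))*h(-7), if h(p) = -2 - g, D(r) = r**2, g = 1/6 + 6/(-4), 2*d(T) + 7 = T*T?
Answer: 7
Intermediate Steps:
d(T) = -7/2 + T**2/2 (d(T) = -7/2 + (T*T)/2 = -7/2 + T**2/2)
g = -4/3 (g = 1*(1/6) + 6*(-1/4) = 1/6 - 3/2 = -4/3 ≈ -1.3333)
h(p) = -2/3 (h(p) = -2 - 1*(-4/3) = -2 + 4/3 = -2/3)
(d(2) - D(3))*h(-7) = ((-7/2 + (1/2)*2**2) - 1*3**2)*(-2/3) = ((-7/2 + (1/2)*4) - 1*9)*(-2/3) = ((-7/2 + 2) - 9)*(-2/3) = (-3/2 - 9)*(-2/3) = -21/2*(-2/3) = 7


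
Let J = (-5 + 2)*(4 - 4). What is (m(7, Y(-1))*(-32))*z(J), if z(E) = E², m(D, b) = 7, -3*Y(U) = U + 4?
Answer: 0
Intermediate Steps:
Y(U) = -4/3 - U/3 (Y(U) = -(U + 4)/3 = -(4 + U)/3 = -4/3 - U/3)
J = 0 (J = -3*0 = 0)
(m(7, Y(-1))*(-32))*z(J) = (7*(-32))*0² = -224*0 = 0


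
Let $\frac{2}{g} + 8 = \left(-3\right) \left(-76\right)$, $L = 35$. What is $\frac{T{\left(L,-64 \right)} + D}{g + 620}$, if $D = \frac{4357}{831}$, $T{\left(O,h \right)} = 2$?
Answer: $\frac{662090}{56675031} \approx 0.011682$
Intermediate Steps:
$g = \frac{1}{110}$ ($g = \frac{2}{-8 - -228} = \frac{2}{-8 + 228} = \frac{2}{220} = 2 \cdot \frac{1}{220} = \frac{1}{110} \approx 0.0090909$)
$D = \frac{4357}{831}$ ($D = 4357 \cdot \frac{1}{831} = \frac{4357}{831} \approx 5.2431$)
$\frac{T{\left(L,-64 \right)} + D}{g + 620} = \frac{2 + \frac{4357}{831}}{\frac{1}{110} + 620} = \frac{6019}{831 \cdot \frac{68201}{110}} = \frac{6019}{831} \cdot \frac{110}{68201} = \frac{662090}{56675031}$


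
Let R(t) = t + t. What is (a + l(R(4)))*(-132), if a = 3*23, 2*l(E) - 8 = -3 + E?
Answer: -9966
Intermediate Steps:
R(t) = 2*t
l(E) = 5/2 + E/2 (l(E) = 4 + (-3 + E)/2 = 4 + (-3/2 + E/2) = 5/2 + E/2)
a = 69
(a + l(R(4)))*(-132) = (69 + (5/2 + (2*4)/2))*(-132) = (69 + (5/2 + (½)*8))*(-132) = (69 + (5/2 + 4))*(-132) = (69 + 13/2)*(-132) = (151/2)*(-132) = -9966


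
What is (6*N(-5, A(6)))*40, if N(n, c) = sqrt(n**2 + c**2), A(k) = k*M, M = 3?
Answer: 240*sqrt(349) ≈ 4483.6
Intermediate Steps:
A(k) = 3*k (A(k) = k*3 = 3*k)
N(n, c) = sqrt(c**2 + n**2)
(6*N(-5, A(6)))*40 = (6*sqrt((3*6)**2 + (-5)**2))*40 = (6*sqrt(18**2 + 25))*40 = (6*sqrt(324 + 25))*40 = (6*sqrt(349))*40 = 240*sqrt(349)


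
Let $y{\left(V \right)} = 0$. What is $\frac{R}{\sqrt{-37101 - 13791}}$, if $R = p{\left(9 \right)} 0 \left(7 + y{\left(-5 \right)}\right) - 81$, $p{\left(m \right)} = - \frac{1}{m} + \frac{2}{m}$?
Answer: $\frac{27 i \sqrt{12723}}{8482} \approx 0.35905 i$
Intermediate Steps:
$p{\left(m \right)} = \frac{1}{m}$
$R = -81$ ($R = \frac{0 \left(7 + 0\right)}{9} - 81 = \frac{0 \cdot 7}{9} - 81 = \frac{1}{9} \cdot 0 - 81 = 0 - 81 = -81$)
$\frac{R}{\sqrt{-37101 - 13791}} = - \frac{81}{\sqrt{-37101 - 13791}} = - \frac{81}{\sqrt{-50892}} = - \frac{81}{2 i \sqrt{12723}} = - 81 \left(- \frac{i \sqrt{12723}}{25446}\right) = \frac{27 i \sqrt{12723}}{8482}$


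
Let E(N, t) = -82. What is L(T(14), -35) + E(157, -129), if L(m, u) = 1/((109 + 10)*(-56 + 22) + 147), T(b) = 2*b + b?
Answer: -319719/3899 ≈ -82.000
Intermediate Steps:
T(b) = 3*b
L(m, u) = -1/3899 (L(m, u) = 1/(119*(-34) + 147) = 1/(-4046 + 147) = 1/(-3899) = -1/3899)
L(T(14), -35) + E(157, -129) = -1/3899 - 82 = -319719/3899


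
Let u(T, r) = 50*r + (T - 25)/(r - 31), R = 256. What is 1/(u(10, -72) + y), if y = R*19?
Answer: 103/130207 ≈ 0.00079105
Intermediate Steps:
y = 4864 (y = 256*19 = 4864)
u(T, r) = 50*r + (-25 + T)/(-31 + r)
1/(u(10, -72) + y) = 1/((-25 + 10 - 1550*(-72) + 50*(-72)²)/(-31 - 72) + 4864) = 1/((-25 + 10 + 111600 + 50*5184)/(-103) + 4864) = 1/(-(-25 + 10 + 111600 + 259200)/103 + 4864) = 1/(-1/103*370785 + 4864) = 1/(-370785/103 + 4864) = 1/(130207/103) = 103/130207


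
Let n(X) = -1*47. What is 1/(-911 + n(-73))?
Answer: -1/958 ≈ -0.0010438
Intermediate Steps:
n(X) = -47
1/(-911 + n(-73)) = 1/(-911 - 47) = 1/(-958) = -1/958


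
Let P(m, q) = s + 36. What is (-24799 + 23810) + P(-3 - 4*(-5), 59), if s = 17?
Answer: -936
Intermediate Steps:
P(m, q) = 53 (P(m, q) = 17 + 36 = 53)
(-24799 + 23810) + P(-3 - 4*(-5), 59) = (-24799 + 23810) + 53 = -989 + 53 = -936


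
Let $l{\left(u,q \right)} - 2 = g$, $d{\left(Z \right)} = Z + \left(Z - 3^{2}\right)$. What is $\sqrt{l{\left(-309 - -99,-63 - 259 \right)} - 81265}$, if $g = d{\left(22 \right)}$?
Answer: $2 i \sqrt{20307} \approx 285.01 i$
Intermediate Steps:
$d{\left(Z \right)} = -9 + 2 Z$ ($d{\left(Z \right)} = Z + \left(Z - 9\right) = Z + \left(-9 + Z\right) = -9 + 2 Z$)
$g = 35$ ($g = -9 + 2 \cdot 22 = -9 + 44 = 35$)
$l{\left(u,q \right)} = 37$ ($l{\left(u,q \right)} = 2 + 35 = 37$)
$\sqrt{l{\left(-309 - -99,-63 - 259 \right)} - 81265} = \sqrt{37 - 81265} = \sqrt{-81228} = 2 i \sqrt{20307}$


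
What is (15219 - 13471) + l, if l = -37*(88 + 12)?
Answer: -1952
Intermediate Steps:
l = -3700 (l = -37*100 = -3700)
(15219 - 13471) + l = (15219 - 13471) - 3700 = 1748 - 3700 = -1952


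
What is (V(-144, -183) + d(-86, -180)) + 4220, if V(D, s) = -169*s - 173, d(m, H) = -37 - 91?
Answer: 34846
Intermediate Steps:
d(m, H) = -128
V(D, s) = -173 - 169*s
(V(-144, -183) + d(-86, -180)) + 4220 = ((-173 - 169*(-183)) - 128) + 4220 = ((-173 + 30927) - 128) + 4220 = (30754 - 128) + 4220 = 30626 + 4220 = 34846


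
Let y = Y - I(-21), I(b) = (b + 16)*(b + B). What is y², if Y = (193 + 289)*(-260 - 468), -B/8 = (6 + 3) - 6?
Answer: 123285956641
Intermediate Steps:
B = -24 (B = -8*((6 + 3) - 6) = -8*(9 - 6) = -8*3 = -24)
I(b) = (-24 + b)*(16 + b) (I(b) = (b + 16)*(b - 24) = (16 + b)*(-24 + b) = (-24 + b)*(16 + b))
Y = -350896 (Y = 482*(-728) = -350896)
y = -351121 (y = -350896 - (-384 + (-21)² - 8*(-21)) = -350896 - (-384 + 441 + 168) = -350896 - 1*225 = -350896 - 225 = -351121)
y² = (-351121)² = 123285956641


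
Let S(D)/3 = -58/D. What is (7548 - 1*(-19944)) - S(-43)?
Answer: 1181982/43 ≈ 27488.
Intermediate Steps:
S(D) = -174/D (S(D) = 3*(-58/D) = -174/D)
(7548 - 1*(-19944)) - S(-43) = (7548 - 1*(-19944)) - (-174)/(-43) = (7548 + 19944) - (-174)*(-1)/43 = 27492 - 1*174/43 = 27492 - 174/43 = 1181982/43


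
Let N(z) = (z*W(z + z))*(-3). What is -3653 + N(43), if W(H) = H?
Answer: -14747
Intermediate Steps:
N(z) = -6*z² (N(z) = (z*(z + z))*(-3) = (z*(2*z))*(-3) = (2*z²)*(-3) = -6*z²)
-3653 + N(43) = -3653 - 6*43² = -3653 - 6*1849 = -3653 - 11094 = -14747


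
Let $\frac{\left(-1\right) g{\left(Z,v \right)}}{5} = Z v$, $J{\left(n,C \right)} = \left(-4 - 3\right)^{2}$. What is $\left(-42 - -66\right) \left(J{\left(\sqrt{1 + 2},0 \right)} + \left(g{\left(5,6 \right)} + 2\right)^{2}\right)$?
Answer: $526872$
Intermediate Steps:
$J{\left(n,C \right)} = 49$ ($J{\left(n,C \right)} = \left(-7\right)^{2} = 49$)
$g{\left(Z,v \right)} = - 5 Z v$
$\left(-42 - -66\right) \left(J{\left(\sqrt{1 + 2},0 \right)} + \left(g{\left(5,6 \right)} + 2\right)^{2}\right) = \left(-42 - -66\right) \left(49 + \left(\left(-5\right) 5 \cdot 6 + 2\right)^{2}\right) = \left(-42 + 66\right) \left(49 + \left(-150 + 2\right)^{2}\right) = 24 \left(49 + \left(-148\right)^{2}\right) = 24 \left(49 + 21904\right) = 24 \cdot 21953 = 526872$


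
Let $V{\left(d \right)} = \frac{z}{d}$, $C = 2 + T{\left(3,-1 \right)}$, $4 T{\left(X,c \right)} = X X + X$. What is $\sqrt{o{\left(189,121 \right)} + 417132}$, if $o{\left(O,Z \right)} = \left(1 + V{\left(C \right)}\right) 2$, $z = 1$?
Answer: $\frac{86 \sqrt{1410}}{5} \approx 645.86$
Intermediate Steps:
$T{\left(X,c \right)} = \frac{X}{4} + \frac{X^{2}}{4}$ ($T{\left(X,c \right)} = \frac{X X + X}{4} = \frac{X^{2} + X}{4} = \frac{X + X^{2}}{4} = \frac{X}{4} + \frac{X^{2}}{4}$)
$C = 5$ ($C = 2 + \frac{1}{4} \cdot 3 \left(1 + 3\right) = 2 + \frac{1}{4} \cdot 3 \cdot 4 = 2 + 3 = 5$)
$V{\left(d \right)} = \frac{1}{d}$ ($V{\left(d \right)} = 1 \frac{1}{d} = \frac{1}{d}$)
$o{\left(O,Z \right)} = \frac{12}{5}$ ($o{\left(O,Z \right)} = \left(1 + \frac{1}{5}\right) 2 = \frac{6}{5} \cdot 2 = \frac{12}{5}$)
$\sqrt{o{\left(189,121 \right)} + 417132} = \sqrt{\frac{12}{5} + 417132} = \sqrt{\frac{2085672}{5}} = \frac{86 \sqrt{1410}}{5}$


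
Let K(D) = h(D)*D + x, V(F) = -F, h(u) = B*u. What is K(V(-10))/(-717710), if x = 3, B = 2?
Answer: -29/102530 ≈ -0.00028284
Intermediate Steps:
h(u) = 2*u
K(D) = 3 + 2*D**2 (K(D) = (2*D)*D + 3 = 2*D**2 + 3 = 3 + 2*D**2)
K(V(-10))/(-717710) = (3 + 2*(-1*(-10))**2)/(-717710) = (3 + 2*10**2)*(-1/717710) = (3 + 2*100)*(-1/717710) = (3 + 200)*(-1/717710) = 203*(-1/717710) = -29/102530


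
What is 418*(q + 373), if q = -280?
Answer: 38874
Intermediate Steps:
418*(q + 373) = 418*(-280 + 373) = 418*93 = 38874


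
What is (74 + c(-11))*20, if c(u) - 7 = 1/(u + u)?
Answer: 17810/11 ≈ 1619.1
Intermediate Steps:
c(u) = 7 + 1/(2*u) (c(u) = 7 + 1/(u + u) = 7 + 1/(2*u))
(74 + c(-11))*20 = (74 + (7 + (½)/(-11)))*20 = (74 + (7 + (½)*(-1/11)))*20 = (74 + (7 - 1/22))*20 = (74 + 153/22)*20 = (1781/22)*20 = 17810/11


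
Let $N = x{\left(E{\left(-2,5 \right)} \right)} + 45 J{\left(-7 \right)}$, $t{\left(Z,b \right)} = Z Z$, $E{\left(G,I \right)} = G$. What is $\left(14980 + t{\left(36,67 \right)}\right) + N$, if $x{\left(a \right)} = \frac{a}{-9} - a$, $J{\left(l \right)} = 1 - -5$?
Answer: $\frac{148934}{9} \approx 16548.0$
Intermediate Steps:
$J{\left(l \right)} = 6$ ($J{\left(l \right)} = 1 + 5 = 6$)
$t{\left(Z,b \right)} = Z^{2}$
$x{\left(a \right)} = - \frac{10 a}{9}$ ($x{\left(a \right)} = a \left(- \frac{1}{9}\right) - a = - \frac{a}{9} - a = - \frac{10 a}{9}$)
$N = \frac{2450}{9}$ ($N = \left(- \frac{10}{9}\right) \left(-2\right) + 45 \cdot 6 = \frac{20}{9} + 270 = \frac{2450}{9} \approx 272.22$)
$\left(14980 + t{\left(36,67 \right)}\right) + N = \left(14980 + 36^{2}\right) + \frac{2450}{9} = \left(14980 + 1296\right) + \frac{2450}{9} = 16276 + \frac{2450}{9} = \frac{148934}{9}$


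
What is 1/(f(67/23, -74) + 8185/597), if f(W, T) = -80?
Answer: -597/39575 ≈ -0.015085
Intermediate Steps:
1/(f(67/23, -74) + 8185/597) = 1/(-80 + 8185/597) = 1/(-39575/597) = -597/39575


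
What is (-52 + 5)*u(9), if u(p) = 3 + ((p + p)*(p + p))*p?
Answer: -137193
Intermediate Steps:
u(p) = 3 + 4*p**3 (u(p) = 3 + ((2*p)*(2*p))*p = 3 + (4*p**2)*p = 3 + 4*p**3)
(-52 + 5)*u(9) = (-52 + 5)*(3 + 4*9**3) = -47*(3 + 4*729) = -47*(3 + 2916) = -47*2919 = -137193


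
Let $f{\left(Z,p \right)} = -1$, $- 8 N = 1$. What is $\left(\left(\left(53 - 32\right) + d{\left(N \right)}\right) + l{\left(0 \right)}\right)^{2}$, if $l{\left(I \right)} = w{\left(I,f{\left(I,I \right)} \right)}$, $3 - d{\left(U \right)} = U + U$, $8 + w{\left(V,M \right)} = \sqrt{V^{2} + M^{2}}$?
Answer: $\frac{4761}{16} \approx 297.56$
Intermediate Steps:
$N = - \frac{1}{8}$ ($N = \left(- \frac{1}{8}\right) 1 = - \frac{1}{8} \approx -0.125$)
$w{\left(V,M \right)} = -8 + \sqrt{M^{2} + V^{2}}$ ($w{\left(V,M \right)} = -8 + \sqrt{V^{2} + M^{2}} = -8 + \sqrt{M^{2} + V^{2}}$)
$d{\left(U \right)} = 3 - 2 U$ ($d{\left(U \right)} = 3 - \left(U + U\right) = 3 - 2 U$)
$l{\left(I \right)} = -8 + \sqrt{1 + I^{2}}$ ($l{\left(I \right)} = -8 + \sqrt{\left(-1\right)^{2} + I^{2}} = -8 + \sqrt{1 + I^{2}}$)
$\left(\left(\left(53 - 32\right) + d{\left(N \right)}\right) + l{\left(0 \right)}\right)^{2} = \left(\left(\left(53 - 32\right) + \left(3 - - \frac{1}{4}\right)\right) - \left(8 - \sqrt{1 + 0^{2}}\right)\right)^{2} = \left(\left(21 + \left(3 + \frac{1}{4}\right)\right) - \left(8 - \sqrt{1 + 0}\right)\right)^{2} = \left(\left(21 + \frac{13}{4}\right) - \left(8 - \sqrt{1}\right)\right)^{2} = \left(\frac{97}{4} + \left(-8 + 1\right)\right)^{2} = \left(\frac{97}{4} - 7\right)^{2} = \left(\frac{69}{4}\right)^{2} = \frac{4761}{16}$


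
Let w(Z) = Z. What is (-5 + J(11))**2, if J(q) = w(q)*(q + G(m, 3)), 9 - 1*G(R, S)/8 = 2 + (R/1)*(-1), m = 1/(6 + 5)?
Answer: 547600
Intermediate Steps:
m = 1/11 ≈ 0.090909
G(R, S) = 56 + 8*R (G(R, S) = 72 - 8*(2 + (R/1)*(-1)) = 72 - 8*(2 + (R*1)*(-1)) = 72 - 8*(2 + R*(-1)) = 72 - 8*(2 - R) = 72 + (-16 + 8*R) = 56 + 8*R)
J(q) = q*(624/11 + q) (J(q) = q*(q + (56 + 8*(1/11))) = q*(q + (56 + 8/11)) = q*(q + 624/11) = q*(624/11 + q))
(-5 + J(11))**2 = (-5 + (1/11)*11*(624 + 11*11))**2 = (-5 + (1/11)*11*(624 + 121))**2 = (-5 + (1/11)*11*745)**2 = (-5 + 745)**2 = 740**2 = 547600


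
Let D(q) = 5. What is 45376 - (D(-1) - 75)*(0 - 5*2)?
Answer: 44676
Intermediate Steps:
45376 - (D(-1) - 75)*(0 - 5*2) = 45376 - (5 - 75)*(0 - 5*2) = 45376 - (-70)*(0 - 10) = 45376 - (-70)*(-10) = 45376 - 1*700 = 45376 - 700 = 44676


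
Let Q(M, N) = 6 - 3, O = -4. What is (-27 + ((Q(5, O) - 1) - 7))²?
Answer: 1024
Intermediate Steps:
Q(M, N) = 3
(-27 + ((Q(5, O) - 1) - 7))² = (-27 + ((3 - 1) - 7))² = (-27 + (2 - 7))² = (-27 - 5)² = (-32)² = 1024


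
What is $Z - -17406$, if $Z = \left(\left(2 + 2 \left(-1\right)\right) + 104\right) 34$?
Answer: $20942$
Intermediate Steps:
$Z = 3536$ ($Z = \left(\left(2 - 2\right) + 104\right) 34 = \left(0 + 104\right) 34 = 104 \cdot 34 = 3536$)
$Z - -17406 = 3536 - -17406 = 3536 + 17406 = 20942$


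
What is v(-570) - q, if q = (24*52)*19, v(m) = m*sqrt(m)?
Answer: -23712 - 570*I*sqrt(570) ≈ -23712.0 - 13609.0*I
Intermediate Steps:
v(m) = m**(3/2)
q = 23712 (q = 1248*19 = 23712)
v(-570) - q = (-570)**(3/2) - 1*23712 = -570*I*sqrt(570) - 23712 = -23712 - 570*I*sqrt(570)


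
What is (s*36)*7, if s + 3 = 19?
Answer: 4032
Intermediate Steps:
s = 16 (s = -3 + 19 = 16)
(s*36)*7 = (16*36)*7 = 576*7 = 4032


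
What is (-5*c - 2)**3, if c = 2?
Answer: -1728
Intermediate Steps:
(-5*c - 2)**3 = (-5*2 - 2)**3 = (-10 - 2)**3 = (-12)**3 = -1728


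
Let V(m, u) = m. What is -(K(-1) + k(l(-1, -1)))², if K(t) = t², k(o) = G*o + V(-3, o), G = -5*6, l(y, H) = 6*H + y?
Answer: -43264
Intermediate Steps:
l(y, H) = y + 6*H
G = -30
k(o) = -3 - 30*o (k(o) = -30*o - 3 = -3 - 30*o)
-(K(-1) + k(l(-1, -1)))² = -((-1)² + (-3 - 30*(-1 + 6*(-1))))² = -(1 + (-3 - 30*(-1 - 6)))² = -(1 + (-3 - 30*(-7)))² = -(1 + (-3 + 210))² = -(1 + 207)² = -1*208² = -1*43264 = -43264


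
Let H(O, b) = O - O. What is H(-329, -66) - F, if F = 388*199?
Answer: -77212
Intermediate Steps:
H(O, b) = 0
F = 77212
H(-329, -66) - F = 0 - 1*77212 = 0 - 77212 = -77212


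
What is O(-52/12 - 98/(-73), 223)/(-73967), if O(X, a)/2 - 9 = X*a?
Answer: 288188/16198773 ≈ 0.017791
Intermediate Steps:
O(X, a) = 18 + 2*X*a (O(X, a) = 18 + 2*(X*a) = 18 + 2*X*a)
O(-52/12 - 98/(-73), 223)/(-73967) = (18 + 2*(-52/12 - 98/(-73))*223)/(-73967) = (18 + 2*(-52*1/12 - 98*(-1/73))*223)*(-1/73967) = (18 + 2*(-13/3 + 98/73)*223)*(-1/73967) = (18 + 2*(-655/219)*223)*(-1/73967) = (18 - 292130/219)*(-1/73967) = -288188/219*(-1/73967) = 288188/16198773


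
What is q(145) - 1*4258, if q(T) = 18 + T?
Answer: -4095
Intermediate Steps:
q(145) - 1*4258 = (18 + 145) - 1*4258 = 163 - 4258 = -4095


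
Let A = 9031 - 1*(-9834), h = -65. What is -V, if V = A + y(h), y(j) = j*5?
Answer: -18540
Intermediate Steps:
y(j) = 5*j
A = 18865 (A = 9031 + 9834 = 18865)
V = 18540 (V = 18865 + 5*(-65) = 18865 - 325 = 18540)
-V = -1*18540 = -18540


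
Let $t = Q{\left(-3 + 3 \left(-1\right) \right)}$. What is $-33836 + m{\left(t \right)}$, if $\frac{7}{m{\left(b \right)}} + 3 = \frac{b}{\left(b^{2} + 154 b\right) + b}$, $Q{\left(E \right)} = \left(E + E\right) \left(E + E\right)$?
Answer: $- \frac{4331307}{128} \approx -33838.0$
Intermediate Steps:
$Q{\left(E \right)} = 4 E^{2}$ ($Q{\left(E \right)} = 2 E 2 E = 4 E^{2}$)
$t = 144$ ($t = 4 \left(-3 + 3 \left(-1\right)\right)^{2} = 4 \left(-3 - 3\right)^{2} = 4 \left(-6\right)^{2} = 4 \cdot 36 = 144$)
$m{\left(b \right)} = \frac{7}{-3 + \frac{b}{b^{2} + 155 b}}$ ($m{\left(b \right)} = \frac{7}{-3 + \frac{b}{\left(b^{2} + 154 b\right) + b}} = \frac{7}{-3 + \frac{b}{b^{2} + 155 b}}$)
$-33836 + m{\left(t \right)} = -33836 + \frac{7 \left(-155 - 144\right)}{464 + 3 \cdot 144} = -33836 + \frac{7 \left(-155 - 144\right)}{464 + 432} = -33836 + 7 \cdot \frac{1}{896} \left(-299\right) = -33836 - \frac{299}{128} = - \frac{4331307}{128}$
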